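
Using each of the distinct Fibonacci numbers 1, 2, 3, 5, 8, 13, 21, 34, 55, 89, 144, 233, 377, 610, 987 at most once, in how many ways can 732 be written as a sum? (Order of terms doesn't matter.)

Starting from the Zeckendorf form and repeatedly splitting a term F_k into F_{k−1} + F_{k−2} (when neither is already used) reaches every representation.
732 = 610+89+21+8+3+1 = 610+55+34+21+8+3+1 = 377+233+89+21+8+3+1 = 377+233+55+34+21+8+3+1 = 377+144+89+55+34+21+8+3+1 — 5 representations.

5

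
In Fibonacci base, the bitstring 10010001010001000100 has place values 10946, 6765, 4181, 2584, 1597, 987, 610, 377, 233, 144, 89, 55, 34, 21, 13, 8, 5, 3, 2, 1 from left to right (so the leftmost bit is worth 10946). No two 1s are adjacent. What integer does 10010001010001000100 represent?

Summing the place values of the 1 bits: 10946 + 2584 + 377 + 144 + 21 + 3 = 14075.

14075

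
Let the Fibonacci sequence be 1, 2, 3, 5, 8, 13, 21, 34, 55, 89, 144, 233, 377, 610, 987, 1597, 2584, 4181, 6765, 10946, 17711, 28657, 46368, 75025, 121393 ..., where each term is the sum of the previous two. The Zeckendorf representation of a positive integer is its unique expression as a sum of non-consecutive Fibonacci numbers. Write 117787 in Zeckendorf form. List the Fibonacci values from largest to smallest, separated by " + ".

117787 − 75025 = 42762
42762 − 28657 = 14105
14105 − 10946 = 3159
3159 − 2584 = 575
575 − 377 = 198
198 − 144 = 54
54 − 34 = 20
20 − 13 = 7
7 − 5 = 2
2 − 2 = 0
So 117787 = 75025 + 28657 + 10946 + 2584 + 377 + 144 + 34 + 13 + 5 + 2, with no two terms consecutive in the sequence.

75025 + 28657 + 10946 + 2584 + 377 + 144 + 34 + 13 + 5 + 2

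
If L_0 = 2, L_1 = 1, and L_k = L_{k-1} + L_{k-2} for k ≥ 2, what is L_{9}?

76

L_{2} = L_{1} + L_{0} = 1 + 2 = 3
L_{3} = L_{2} + L_{1} = 3 + 1 = 4
L_{4} = L_{3} + L_{2} = 4 + 3 = 7
L_{5} = L_{4} + L_{3} = 7 + 4 = 11
L_{6} = L_{5} + L_{4} = 11 + 7 = 18
L_{7} = L_{6} + L_{5} = 18 + 11 = 29
L_{8} = L_{7} + L_{6} = 29 + 18 = 47
L_{9} = L_{8} + L_{7} = 47 + 29 = 76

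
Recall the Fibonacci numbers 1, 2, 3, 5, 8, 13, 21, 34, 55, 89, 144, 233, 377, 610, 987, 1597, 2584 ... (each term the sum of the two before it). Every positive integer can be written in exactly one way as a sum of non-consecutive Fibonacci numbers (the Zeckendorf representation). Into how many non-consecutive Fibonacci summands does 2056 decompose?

Greedy algorithm:
subtract 1597 from 2056: 459 remains
subtract 377 from 459: 82 remains
subtract 55 from 82: 27 remains
subtract 21 from 27: 6 remains
subtract 5 from 6: 1 remains
subtract 1 from 1: 0 remains
2056 = 1597 + 377 + 55 + 21 + 5 + 1, which has 6 terms.

6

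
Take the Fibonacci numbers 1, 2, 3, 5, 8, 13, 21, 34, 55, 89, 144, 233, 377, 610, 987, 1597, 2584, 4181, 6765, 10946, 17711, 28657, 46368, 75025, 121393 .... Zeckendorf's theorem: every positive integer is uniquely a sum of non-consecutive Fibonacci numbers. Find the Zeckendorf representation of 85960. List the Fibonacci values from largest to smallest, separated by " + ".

75025 + 6765 + 2584 + 987 + 377 + 144 + 55 + 21 + 2

Repeatedly subtract the largest Fibonacci number that fits:
largest Fibonacci ≤ 85960 is 75025; 85960 − 75025 = 10935
largest Fibonacci ≤ 10935 is 6765; 10935 − 6765 = 4170
largest Fibonacci ≤ 4170 is 2584; 4170 − 2584 = 1586
largest Fibonacci ≤ 1586 is 987; 1586 − 987 = 599
largest Fibonacci ≤ 599 is 377; 599 − 377 = 222
largest Fibonacci ≤ 222 is 144; 222 − 144 = 78
largest Fibonacci ≤ 78 is 55; 78 − 55 = 23
largest Fibonacci ≤ 23 is 21; 23 − 21 = 2
largest Fibonacci ≤ 2 is 2; 2 − 2 = 0
So 85960 = 75025 + 6765 + 2584 + 987 + 377 + 144 + 55 + 21 + 2, with no two terms consecutive in the sequence.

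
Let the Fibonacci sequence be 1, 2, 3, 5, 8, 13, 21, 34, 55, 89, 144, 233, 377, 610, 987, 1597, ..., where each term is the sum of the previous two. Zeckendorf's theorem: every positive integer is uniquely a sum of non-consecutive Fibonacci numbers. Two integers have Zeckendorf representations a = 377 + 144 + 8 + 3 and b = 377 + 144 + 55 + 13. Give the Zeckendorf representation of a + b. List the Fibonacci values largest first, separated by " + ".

The two numbers are 532 and 589, so their sum is 1121.
Greedy algorithm:
1121: greatest Fibonacci not exceeding it is 987, leaving 134
134: greatest Fibonacci not exceeding it is 89, leaving 45
45: greatest Fibonacci not exceeding it is 34, leaving 11
11: greatest Fibonacci not exceeding it is 8, leaving 3
3: greatest Fibonacci not exceeding it is 3, leaving 0

987 + 89 + 34 + 8 + 3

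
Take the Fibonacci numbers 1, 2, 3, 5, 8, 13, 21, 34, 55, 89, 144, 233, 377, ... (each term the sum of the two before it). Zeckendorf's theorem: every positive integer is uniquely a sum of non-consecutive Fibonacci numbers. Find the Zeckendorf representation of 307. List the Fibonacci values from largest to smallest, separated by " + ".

233 + 55 + 13 + 5 + 1

largest Fibonacci ≤ 307 is 233; 307 − 233 = 74
largest Fibonacci ≤ 74 is 55; 74 − 55 = 19
largest Fibonacci ≤ 19 is 13; 19 − 13 = 6
largest Fibonacci ≤ 6 is 5; 6 − 5 = 1
largest Fibonacci ≤ 1 is 1; 1 − 1 = 0
So 307 = 233 + 55 + 13 + 5 + 1, with no two terms consecutive in the sequence.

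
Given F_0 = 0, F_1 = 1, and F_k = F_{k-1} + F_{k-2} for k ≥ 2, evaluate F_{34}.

Iterating the recurrence up to F_{30} = 832040 and F_{29} = 514229:
F_{31} = F_{30} + F_{29} = 832040 + 514229 = 1346269
F_{32} = F_{31} + F_{30} = 1346269 + 832040 = 2178309
F_{33} = F_{32} + F_{31} = 2178309 + 1346269 = 3524578
F_{34} = F_{33} + F_{32} = 3524578 + 2178309 = 5702887

5702887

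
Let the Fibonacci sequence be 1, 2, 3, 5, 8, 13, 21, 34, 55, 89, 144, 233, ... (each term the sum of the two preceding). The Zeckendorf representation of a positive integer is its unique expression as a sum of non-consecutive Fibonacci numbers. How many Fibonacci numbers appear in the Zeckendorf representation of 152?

144 ≤ 152 < 233, so take 144; remainder 8
8 ≤ 8 < 13, so take 8; remainder 0
152 = 144 + 8, which has 2 terms.

2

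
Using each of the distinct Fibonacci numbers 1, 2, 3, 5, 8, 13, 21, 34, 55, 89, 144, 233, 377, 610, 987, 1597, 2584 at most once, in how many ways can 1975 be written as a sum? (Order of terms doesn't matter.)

Each representation comes from the Zeckendorf form by replacing some F_k with F_{k−1} + F_{k−2} where possible.
1975 = 1597+377+1 = 1597+233+144+1 = 987+610+377+1 = 1597+233+89+55+1 = … (8 more), for 12 in all.

12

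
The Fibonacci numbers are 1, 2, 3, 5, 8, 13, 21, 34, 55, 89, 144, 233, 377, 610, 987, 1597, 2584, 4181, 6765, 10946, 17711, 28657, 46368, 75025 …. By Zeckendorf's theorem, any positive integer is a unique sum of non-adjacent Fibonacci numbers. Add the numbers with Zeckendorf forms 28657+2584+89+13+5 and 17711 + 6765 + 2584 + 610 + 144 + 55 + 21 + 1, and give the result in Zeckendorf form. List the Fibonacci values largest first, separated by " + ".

The two numbers are 31348 and 27891, so their sum is 59239.
Repeatedly subtract the largest Fibonacci number that fits:
largest Fibonacci ≤ 59239 is 46368; 59239 − 46368 = 12871
largest Fibonacci ≤ 12871 is 10946; 12871 − 10946 = 1925
largest Fibonacci ≤ 1925 is 1597; 1925 − 1597 = 328
largest Fibonacci ≤ 328 is 233; 328 − 233 = 95
largest Fibonacci ≤ 95 is 89; 95 − 89 = 6
largest Fibonacci ≤ 6 is 5; 6 − 5 = 1
largest Fibonacci ≤ 1 is 1; 1 − 1 = 0

46368 + 10946 + 1597 + 233 + 89 + 5 + 1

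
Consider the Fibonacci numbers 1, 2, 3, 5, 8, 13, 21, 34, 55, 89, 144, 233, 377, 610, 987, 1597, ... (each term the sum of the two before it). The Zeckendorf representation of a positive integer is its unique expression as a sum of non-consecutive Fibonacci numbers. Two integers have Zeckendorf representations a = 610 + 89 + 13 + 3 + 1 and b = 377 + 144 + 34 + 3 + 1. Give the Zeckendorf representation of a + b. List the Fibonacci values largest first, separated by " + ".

987 + 233 + 55

The two numbers are 716 and 559, so their sum is 1275.
Greedy algorithm:
987 ≤ 1275 < 1597, so take 987; remainder 288
233 ≤ 288 < 377, so take 233; remainder 55
55 ≤ 55 < 89, so take 55; remainder 0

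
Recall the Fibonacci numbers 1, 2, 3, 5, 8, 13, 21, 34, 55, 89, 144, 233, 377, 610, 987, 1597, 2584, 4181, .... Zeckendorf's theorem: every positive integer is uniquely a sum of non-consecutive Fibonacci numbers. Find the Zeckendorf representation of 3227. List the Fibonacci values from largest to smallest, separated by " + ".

2584 + 610 + 21 + 8 + 3 + 1

Greedy algorithm:
subtract 2584 from 3227: 643 remains
subtract 610 from 643: 33 remains
subtract 21 from 33: 12 remains
subtract 8 from 12: 4 remains
subtract 3 from 4: 1 remains
subtract 1 from 1: 0 remains
So 3227 = 2584 + 610 + 21 + 8 + 3 + 1, with no two terms consecutive in the sequence.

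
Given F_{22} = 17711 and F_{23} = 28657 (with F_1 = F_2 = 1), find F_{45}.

By F_{2k+1} = F_k² + F_{k+1}²: F_{45} = 17711² + 28657² = 313679521 + 821223649 = 1134903170.

1134903170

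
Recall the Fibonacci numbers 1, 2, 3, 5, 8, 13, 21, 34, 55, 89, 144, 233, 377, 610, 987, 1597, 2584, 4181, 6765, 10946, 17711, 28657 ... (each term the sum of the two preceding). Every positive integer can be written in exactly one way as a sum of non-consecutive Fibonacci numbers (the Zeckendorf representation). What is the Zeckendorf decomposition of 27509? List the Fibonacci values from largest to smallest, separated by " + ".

17711 + 6765 + 2584 + 377 + 55 + 13 + 3 + 1

Greedily peel off the largest Fibonacci term at each step:
17711 ≤ 27509 < 28657, so take 17711; remainder 9798
6765 ≤ 9798 < 10946, so take 6765; remainder 3033
2584 ≤ 3033 < 4181, so take 2584; remainder 449
377 ≤ 449 < 610, so take 377; remainder 72
55 ≤ 72 < 89, so take 55; remainder 17
13 ≤ 17 < 21, so take 13; remainder 4
3 ≤ 4 < 5, so take 3; remainder 1
1 ≤ 1 < 2, so take 1; remainder 0
So 27509 = 17711 + 6765 + 2584 + 377 + 55 + 13 + 3 + 1, with no two terms consecutive in the sequence.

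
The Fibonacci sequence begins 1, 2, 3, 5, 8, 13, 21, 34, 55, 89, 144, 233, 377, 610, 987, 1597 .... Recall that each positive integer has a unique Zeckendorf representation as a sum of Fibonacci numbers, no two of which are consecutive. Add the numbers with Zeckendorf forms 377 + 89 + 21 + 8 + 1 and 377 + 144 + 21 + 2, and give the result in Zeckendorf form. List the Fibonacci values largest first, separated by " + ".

The two numbers are 496 and 544, so their sum is 1040.
1040: greatest Fibonacci not exceeding it is 987, leaving 53
53: greatest Fibonacci not exceeding it is 34, leaving 19
19: greatest Fibonacci not exceeding it is 13, leaving 6
6: greatest Fibonacci not exceeding it is 5, leaving 1
1: greatest Fibonacci not exceeding it is 1, leaving 0

987 + 34 + 13 + 5 + 1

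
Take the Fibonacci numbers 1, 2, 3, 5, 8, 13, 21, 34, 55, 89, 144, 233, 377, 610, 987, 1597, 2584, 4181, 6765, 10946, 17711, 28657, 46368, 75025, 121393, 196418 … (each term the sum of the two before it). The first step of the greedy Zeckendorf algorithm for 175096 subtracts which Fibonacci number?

121393 ≤ 175096 < 196418, so the largest Fibonacci number not exceeding 175096 is 121393.

121393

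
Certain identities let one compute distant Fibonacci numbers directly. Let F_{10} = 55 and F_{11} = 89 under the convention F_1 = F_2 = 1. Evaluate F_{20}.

6765

By the doubling identity F_{2k} = F_k(2F_{k+1} − F_k): F_{20} = 55·(2·89 − 55) = 55·123 = 6765.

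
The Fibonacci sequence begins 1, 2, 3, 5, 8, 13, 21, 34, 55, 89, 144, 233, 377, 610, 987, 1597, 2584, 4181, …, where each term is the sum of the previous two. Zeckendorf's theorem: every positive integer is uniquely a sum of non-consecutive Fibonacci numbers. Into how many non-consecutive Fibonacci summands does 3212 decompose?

4

Greedy algorithm:
3212: greatest Fibonacci not exceeding it is 2584, leaving 628
628: greatest Fibonacci not exceeding it is 610, leaving 18
18: greatest Fibonacci not exceeding it is 13, leaving 5
5: greatest Fibonacci not exceeding it is 5, leaving 0
3212 = 2584 + 610 + 13 + 5, which has 4 terms.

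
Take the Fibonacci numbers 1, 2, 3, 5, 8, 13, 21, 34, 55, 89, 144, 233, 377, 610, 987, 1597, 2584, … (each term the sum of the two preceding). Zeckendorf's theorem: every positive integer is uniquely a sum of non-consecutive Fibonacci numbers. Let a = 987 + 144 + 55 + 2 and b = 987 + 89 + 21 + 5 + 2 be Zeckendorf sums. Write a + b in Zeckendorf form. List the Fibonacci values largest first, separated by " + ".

The two numbers are 1188 and 1104, so their sum is 2292.
1597 ≤ 2292 < 2584, so take 1597; remainder 695
610 ≤ 695 < 987, so take 610; remainder 85
55 ≤ 85 < 89, so take 55; remainder 30
21 ≤ 30 < 34, so take 21; remainder 9
8 ≤ 9 < 13, so take 8; remainder 1
1 ≤ 1 < 2, so take 1; remainder 0

1597 + 610 + 55 + 21 + 8 + 1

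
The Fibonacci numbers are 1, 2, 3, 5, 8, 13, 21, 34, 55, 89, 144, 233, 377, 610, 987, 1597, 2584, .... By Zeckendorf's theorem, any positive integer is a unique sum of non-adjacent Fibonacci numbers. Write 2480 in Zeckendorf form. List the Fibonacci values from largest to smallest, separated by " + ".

1597 + 610 + 233 + 34 + 5 + 1

1597 ≤ 2480 < 2584, so take 1597; remainder 883
610 ≤ 883 < 987, so take 610; remainder 273
233 ≤ 273 < 377, so take 233; remainder 40
34 ≤ 40 < 55, so take 34; remainder 6
5 ≤ 6 < 8, so take 5; remainder 1
1 ≤ 1 < 2, so take 1; remainder 0
So 2480 = 1597 + 610 + 233 + 34 + 5 + 1, with no two terms consecutive in the sequence.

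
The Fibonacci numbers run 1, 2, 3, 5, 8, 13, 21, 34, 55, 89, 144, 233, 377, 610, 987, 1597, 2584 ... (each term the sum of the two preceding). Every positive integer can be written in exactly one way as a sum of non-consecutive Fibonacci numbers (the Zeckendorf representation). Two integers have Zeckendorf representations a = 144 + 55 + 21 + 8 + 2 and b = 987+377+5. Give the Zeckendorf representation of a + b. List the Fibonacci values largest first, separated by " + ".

The two numbers are 230 and 1369, so their sum is 1599.
Greedily peel off the largest Fibonacci term at each step:
1599: greatest Fibonacci not exceeding it is 1597, leaving 2
2: greatest Fibonacci not exceeding it is 2, leaving 0

1597 + 2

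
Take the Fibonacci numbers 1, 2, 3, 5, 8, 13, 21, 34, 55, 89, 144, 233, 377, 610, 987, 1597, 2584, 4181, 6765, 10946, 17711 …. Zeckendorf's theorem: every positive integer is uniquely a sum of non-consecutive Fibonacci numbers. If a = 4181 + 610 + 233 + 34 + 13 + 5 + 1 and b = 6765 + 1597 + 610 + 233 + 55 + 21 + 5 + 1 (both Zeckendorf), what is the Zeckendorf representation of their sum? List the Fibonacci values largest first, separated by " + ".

10946 + 2584 + 610 + 144 + 55 + 21 + 3 + 1

The two numbers are 5077 and 9287, so their sum is 14364.
subtract 10946 from 14364: 3418 remains
subtract 2584 from 3418: 834 remains
subtract 610 from 834: 224 remains
subtract 144 from 224: 80 remains
subtract 55 from 80: 25 remains
subtract 21 from 25: 4 remains
subtract 3 from 4: 1 remains
subtract 1 from 1: 0 remains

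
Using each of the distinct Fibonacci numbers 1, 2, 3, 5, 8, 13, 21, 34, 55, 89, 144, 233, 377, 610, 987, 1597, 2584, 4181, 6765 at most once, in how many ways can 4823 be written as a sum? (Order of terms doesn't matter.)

4823 = 4181+610+21+8+3 = 4181+610+21+8+2+1 = 4181+377+233+21+8+3 = 4181+610+21+5+3+2+1 = … (40 more), for 44 in all.

44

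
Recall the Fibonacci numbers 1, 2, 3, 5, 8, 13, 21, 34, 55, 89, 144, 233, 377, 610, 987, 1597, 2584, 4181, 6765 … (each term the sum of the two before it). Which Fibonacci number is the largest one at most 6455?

4181 ≤ 6455 < 6765, so the largest Fibonacci number not exceeding 6455 is 4181.

4181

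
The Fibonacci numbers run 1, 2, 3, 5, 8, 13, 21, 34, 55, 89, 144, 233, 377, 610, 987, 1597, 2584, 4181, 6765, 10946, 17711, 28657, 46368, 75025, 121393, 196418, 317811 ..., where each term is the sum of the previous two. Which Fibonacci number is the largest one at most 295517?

196418

196418 ≤ 295517 < 317811, so the largest Fibonacci number not exceeding 295517 is 196418.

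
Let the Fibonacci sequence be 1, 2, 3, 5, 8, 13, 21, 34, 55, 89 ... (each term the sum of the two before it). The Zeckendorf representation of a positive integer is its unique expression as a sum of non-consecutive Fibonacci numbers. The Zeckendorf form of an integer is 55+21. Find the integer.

55+21 = 76.

76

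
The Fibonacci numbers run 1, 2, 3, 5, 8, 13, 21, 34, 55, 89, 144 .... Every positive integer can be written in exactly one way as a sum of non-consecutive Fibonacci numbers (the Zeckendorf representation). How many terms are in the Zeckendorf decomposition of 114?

4

114: greatest Fibonacci not exceeding it is 89, leaving 25
25: greatest Fibonacci not exceeding it is 21, leaving 4
4: greatest Fibonacci not exceeding it is 3, leaving 1
1: greatest Fibonacci not exceeding it is 1, leaving 0
114 = 89 + 21 + 3 + 1, which has 4 terms.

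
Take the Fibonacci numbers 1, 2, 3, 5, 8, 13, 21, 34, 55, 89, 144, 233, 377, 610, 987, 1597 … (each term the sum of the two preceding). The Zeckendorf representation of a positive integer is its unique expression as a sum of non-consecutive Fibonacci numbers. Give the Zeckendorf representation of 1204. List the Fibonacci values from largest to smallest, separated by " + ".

987 + 144 + 55 + 13 + 5

Greedily peel off the largest Fibonacci term at each step:
subtract 987 from 1204: 217 remains
subtract 144 from 217: 73 remains
subtract 55 from 73: 18 remains
subtract 13 from 18: 5 remains
subtract 5 from 5: 0 remains
So 1204 = 987 + 144 + 55 + 13 + 5, with no two terms consecutive in the sequence.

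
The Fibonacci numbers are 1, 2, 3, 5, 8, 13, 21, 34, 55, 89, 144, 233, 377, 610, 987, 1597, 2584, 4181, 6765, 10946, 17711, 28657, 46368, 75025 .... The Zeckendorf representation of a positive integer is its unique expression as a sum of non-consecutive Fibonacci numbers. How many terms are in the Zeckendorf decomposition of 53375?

5

53375 − 46368 = 7007
7007 − 6765 = 242
242 − 233 = 9
9 − 8 = 1
1 − 1 = 0
53375 = 46368 + 6765 + 233 + 8 + 1, which has 5 terms.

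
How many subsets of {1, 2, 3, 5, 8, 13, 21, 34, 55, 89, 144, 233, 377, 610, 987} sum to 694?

21

694 = 610+55+21+8 = 610+55+21+5+3 = 377+233+55+21+8 = 610+55+21+5+2+1 = 610+55+13+8+5+3 = … (16 more), for 21 in all.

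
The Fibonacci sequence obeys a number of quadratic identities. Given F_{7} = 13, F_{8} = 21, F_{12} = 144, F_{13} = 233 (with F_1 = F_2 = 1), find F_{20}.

By the addition formula F_{m+n} = F_m F_{n+1} + F_{m−1} F_n with m=8, n=12: F_{20} = 21·233 + 13·144 = 4893 + 1872 = 6765.

6765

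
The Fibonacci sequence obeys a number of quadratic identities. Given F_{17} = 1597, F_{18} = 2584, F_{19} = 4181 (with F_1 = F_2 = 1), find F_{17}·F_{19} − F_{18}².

1597·4181 − 2584² = 6677057 − 6677056 = 1. (Cassini's identity: F_{k−1}F_{k+1} − F_k² = (−1)^k.)

1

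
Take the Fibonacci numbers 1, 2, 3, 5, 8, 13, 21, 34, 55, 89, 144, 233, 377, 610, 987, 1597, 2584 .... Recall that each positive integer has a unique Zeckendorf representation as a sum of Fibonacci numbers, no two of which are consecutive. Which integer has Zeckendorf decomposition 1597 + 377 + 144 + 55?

1597 + 377 + 144 + 55 = 2173.

2173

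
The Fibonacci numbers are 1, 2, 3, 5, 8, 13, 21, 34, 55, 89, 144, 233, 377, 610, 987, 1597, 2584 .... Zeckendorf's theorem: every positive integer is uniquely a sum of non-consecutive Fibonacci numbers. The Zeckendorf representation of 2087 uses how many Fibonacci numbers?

Greedily peel off the largest Fibonacci term at each step:
subtract 1597 from 2087: 490 remains
subtract 377 from 490: 113 remains
subtract 89 from 113: 24 remains
subtract 21 from 24: 3 remains
subtract 3 from 3: 0 remains
2087 = 1597 + 377 + 89 + 21 + 3, which has 5 terms.

5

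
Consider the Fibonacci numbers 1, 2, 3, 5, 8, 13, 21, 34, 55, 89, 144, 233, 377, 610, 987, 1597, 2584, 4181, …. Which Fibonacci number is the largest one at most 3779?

2584 ≤ 3779 < 4181, so the largest Fibonacci number not exceeding 3779 is 2584.

2584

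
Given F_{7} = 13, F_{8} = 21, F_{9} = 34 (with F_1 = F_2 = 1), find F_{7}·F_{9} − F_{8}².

1

13·34 − 21² = 442 − 441 = 1. (Cassini's identity: F_{k−1}F_{k+1} − F_k² = (−1)^k.)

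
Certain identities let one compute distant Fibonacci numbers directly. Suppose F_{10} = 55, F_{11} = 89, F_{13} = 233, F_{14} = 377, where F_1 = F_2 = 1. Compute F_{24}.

46368

By the addition formula F_{m+n} = F_m F_{n+1} + F_{m−1} F_n with m=11, n=13: F_{24} = 89·377 + 55·233 = 33553 + 12815 = 46368.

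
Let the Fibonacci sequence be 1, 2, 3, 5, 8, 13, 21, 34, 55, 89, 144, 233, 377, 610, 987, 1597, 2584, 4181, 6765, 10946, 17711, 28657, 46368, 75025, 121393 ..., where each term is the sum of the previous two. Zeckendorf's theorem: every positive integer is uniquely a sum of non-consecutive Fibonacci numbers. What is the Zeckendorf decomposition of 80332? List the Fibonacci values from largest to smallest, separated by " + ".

75025 + 4181 + 987 + 89 + 34 + 13 + 3

take 75025 (≤ 80332); 80332 − 75025 = 5307
take 4181 (≤ 5307); 5307 − 4181 = 1126
take 987 (≤ 1126); 1126 − 987 = 139
take 89 (≤ 139); 139 − 89 = 50
take 34 (≤ 50); 50 − 34 = 16
take 13 (≤ 16); 16 − 13 = 3
take 3 (≤ 3); 3 − 3 = 0
So 80332 = 75025 + 4181 + 987 + 89 + 34 + 13 + 3, with no two terms consecutive in the sequence.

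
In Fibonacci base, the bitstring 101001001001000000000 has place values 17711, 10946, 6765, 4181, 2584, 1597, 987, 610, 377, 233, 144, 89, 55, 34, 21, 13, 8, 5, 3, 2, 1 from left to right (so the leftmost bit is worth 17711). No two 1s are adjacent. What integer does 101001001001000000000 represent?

26539

Summing the place values of the 1 bits: 17711 + 6765 + 1597 + 377 + 89 = 26539.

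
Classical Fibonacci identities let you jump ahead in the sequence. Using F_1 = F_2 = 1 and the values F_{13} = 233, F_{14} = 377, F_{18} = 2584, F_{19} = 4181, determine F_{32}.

By the addition formula F_{m+n} = F_m F_{n+1} + F_{m−1} F_n with m=19, n=13: F_{32} = 4181·377 + 2584·233 = 1576237 + 602072 = 2178309.

2178309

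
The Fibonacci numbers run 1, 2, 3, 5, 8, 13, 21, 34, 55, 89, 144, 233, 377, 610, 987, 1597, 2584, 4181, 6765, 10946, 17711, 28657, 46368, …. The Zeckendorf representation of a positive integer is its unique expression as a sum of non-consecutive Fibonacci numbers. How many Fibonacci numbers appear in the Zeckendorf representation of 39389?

8

subtract 28657 from 39389: 10732 remains
subtract 6765 from 10732: 3967 remains
subtract 2584 from 3967: 1383 remains
subtract 987 from 1383: 396 remains
subtract 377 from 396: 19 remains
subtract 13 from 19: 6 remains
subtract 5 from 6: 1 remains
subtract 1 from 1: 0 remains
39389 = 28657 + 6765 + 2584 + 987 + 377 + 13 + 5 + 1, which has 8 terms.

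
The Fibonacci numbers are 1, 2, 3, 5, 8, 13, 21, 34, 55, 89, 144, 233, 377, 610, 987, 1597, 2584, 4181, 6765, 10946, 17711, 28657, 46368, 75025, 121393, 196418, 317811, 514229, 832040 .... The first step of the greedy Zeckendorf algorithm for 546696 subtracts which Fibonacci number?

514229

514229 ≤ 546696 < 832040, so the largest Fibonacci number not exceeding 546696 is 514229.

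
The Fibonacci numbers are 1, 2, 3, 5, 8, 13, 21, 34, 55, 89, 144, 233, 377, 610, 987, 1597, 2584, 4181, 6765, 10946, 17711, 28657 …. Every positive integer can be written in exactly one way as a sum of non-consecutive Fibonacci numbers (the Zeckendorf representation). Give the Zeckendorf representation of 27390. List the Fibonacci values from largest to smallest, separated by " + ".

17711 + 6765 + 2584 + 233 + 89 + 8

subtract 17711 from 27390: 9679 remains
subtract 6765 from 9679: 2914 remains
subtract 2584 from 2914: 330 remains
subtract 233 from 330: 97 remains
subtract 89 from 97: 8 remains
subtract 8 from 8: 0 remains
So 27390 = 17711 + 6765 + 2584 + 233 + 89 + 8, with no two terms consecutive in the sequence.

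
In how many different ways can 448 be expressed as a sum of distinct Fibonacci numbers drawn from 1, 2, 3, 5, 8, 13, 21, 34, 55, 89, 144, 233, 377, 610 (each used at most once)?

20

Each representation comes from the Zeckendorf form by replacing some F_k with F_{k−1} + F_{k−2} where possible.
448 = 377+55+13+3 = 377+55+13+2+1 = 377+55+8+5+3 = 377+34+21+13+3 = 233+144+55+13+3 = … (15 more), for 20 in all.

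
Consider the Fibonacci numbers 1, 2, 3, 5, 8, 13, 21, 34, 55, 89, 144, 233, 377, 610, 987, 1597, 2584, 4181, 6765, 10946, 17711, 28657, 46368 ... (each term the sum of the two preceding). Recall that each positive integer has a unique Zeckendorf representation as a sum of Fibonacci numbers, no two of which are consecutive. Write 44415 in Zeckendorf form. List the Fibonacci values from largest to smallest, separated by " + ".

Repeatedly subtract the largest Fibonacci number that fits:
subtract 28657 from 44415: 15758 remains
subtract 10946 from 15758: 4812 remains
subtract 4181 from 4812: 631 remains
subtract 610 from 631: 21 remains
subtract 21 from 21: 0 remains
So 44415 = 28657 + 10946 + 4181 + 610 + 21, with no two terms consecutive in the sequence.

28657 + 10946 + 4181 + 610 + 21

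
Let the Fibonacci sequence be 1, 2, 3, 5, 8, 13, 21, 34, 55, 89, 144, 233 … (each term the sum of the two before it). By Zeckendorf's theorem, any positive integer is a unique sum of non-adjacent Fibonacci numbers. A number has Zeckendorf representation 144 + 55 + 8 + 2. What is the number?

144 + 55 + 8 + 2 = 209.

209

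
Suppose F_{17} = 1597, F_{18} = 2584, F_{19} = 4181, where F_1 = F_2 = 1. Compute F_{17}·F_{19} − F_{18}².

1597·4181 − 2584² = 6677057 − 6677056 = 1. (Cassini's identity: F_{k−1}F_{k+1} − F_k² = (−1)^k.)

1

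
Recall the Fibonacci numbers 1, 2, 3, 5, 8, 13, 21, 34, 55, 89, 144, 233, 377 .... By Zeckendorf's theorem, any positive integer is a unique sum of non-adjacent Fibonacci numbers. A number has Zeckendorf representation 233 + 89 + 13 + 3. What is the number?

233 + 89 + 13 + 3 = 338.

338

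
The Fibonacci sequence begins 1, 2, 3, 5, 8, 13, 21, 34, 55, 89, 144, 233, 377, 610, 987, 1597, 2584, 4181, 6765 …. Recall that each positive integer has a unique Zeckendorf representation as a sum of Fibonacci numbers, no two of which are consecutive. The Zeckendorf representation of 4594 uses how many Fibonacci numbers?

4

largest Fibonacci ≤ 4594 is 4181; 4594 − 4181 = 413
largest Fibonacci ≤ 413 is 377; 413 − 377 = 36
largest Fibonacci ≤ 36 is 34; 36 − 34 = 2
largest Fibonacci ≤ 2 is 2; 2 − 2 = 0
4594 = 4181 + 377 + 34 + 2, which has 4 terms.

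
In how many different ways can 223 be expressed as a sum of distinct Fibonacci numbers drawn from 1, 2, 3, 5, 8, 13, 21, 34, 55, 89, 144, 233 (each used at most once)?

11

Each representation comes from the Zeckendorf form by replacing some F_k with F_{k−1} + F_{k−2} where possible.
223 = 144+55+21+3 = 144+55+21+2+1 = 144+55+13+8+3 = 144+55+13+8+2+1 = 144+34+21+13+8+3 = … (6 more), for 11 in all.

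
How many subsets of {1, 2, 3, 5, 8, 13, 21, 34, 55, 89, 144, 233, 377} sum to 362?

11

362 = 233+89+34+5+1 = 233+89+34+3+2+1 = 233+89+21+13+5+1 = … (8 more), for 11 in all.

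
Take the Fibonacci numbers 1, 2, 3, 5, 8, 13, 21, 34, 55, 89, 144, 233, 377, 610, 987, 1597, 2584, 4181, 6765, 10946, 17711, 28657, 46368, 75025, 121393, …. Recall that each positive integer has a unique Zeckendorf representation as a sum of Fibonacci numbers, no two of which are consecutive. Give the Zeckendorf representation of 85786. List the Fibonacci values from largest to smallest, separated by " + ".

75025 + 6765 + 2584 + 987 + 377 + 34 + 13 + 1

subtract 75025 from 85786: 10761 remains
subtract 6765 from 10761: 3996 remains
subtract 2584 from 3996: 1412 remains
subtract 987 from 1412: 425 remains
subtract 377 from 425: 48 remains
subtract 34 from 48: 14 remains
subtract 13 from 14: 1 remains
subtract 1 from 1: 0 remains
So 85786 = 75025 + 6765 + 2584 + 987 + 377 + 34 + 13 + 1, with no two terms consecutive in the sequence.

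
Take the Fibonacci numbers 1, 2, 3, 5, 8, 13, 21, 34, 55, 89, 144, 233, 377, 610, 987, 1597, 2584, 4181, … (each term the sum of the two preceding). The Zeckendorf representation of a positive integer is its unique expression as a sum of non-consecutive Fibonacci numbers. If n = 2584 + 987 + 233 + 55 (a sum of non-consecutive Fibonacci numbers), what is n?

3859

2584 + 987 + 233 + 55 = 3859.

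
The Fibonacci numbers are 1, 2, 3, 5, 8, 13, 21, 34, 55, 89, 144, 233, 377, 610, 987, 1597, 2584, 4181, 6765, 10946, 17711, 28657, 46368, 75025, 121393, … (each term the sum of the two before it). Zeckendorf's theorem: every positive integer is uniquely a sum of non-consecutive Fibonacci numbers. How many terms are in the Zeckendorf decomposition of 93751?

Greedily peel off the largest Fibonacci term at each step:
largest Fibonacci ≤ 93751 is 75025; 93751 − 75025 = 18726
largest Fibonacci ≤ 18726 is 17711; 18726 − 17711 = 1015
largest Fibonacci ≤ 1015 is 987; 1015 − 987 = 28
largest Fibonacci ≤ 28 is 21; 28 − 21 = 7
largest Fibonacci ≤ 7 is 5; 7 − 5 = 2
largest Fibonacci ≤ 2 is 2; 2 − 2 = 0
93751 = 75025 + 17711 + 987 + 21 + 5 + 2, which has 6 terms.

6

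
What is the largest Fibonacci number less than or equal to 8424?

6765 ≤ 8424 < 10946, so the largest Fibonacci number not exceeding 8424 is 6765.

6765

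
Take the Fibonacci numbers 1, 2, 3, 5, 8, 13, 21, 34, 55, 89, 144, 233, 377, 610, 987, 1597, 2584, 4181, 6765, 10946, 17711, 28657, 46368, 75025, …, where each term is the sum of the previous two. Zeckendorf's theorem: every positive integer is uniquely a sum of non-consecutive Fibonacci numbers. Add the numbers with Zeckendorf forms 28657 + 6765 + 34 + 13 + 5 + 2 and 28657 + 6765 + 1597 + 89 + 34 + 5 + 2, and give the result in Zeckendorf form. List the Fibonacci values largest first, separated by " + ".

The two numbers are 35476 and 37149, so their sum is 72625.
Greedily peel off the largest Fibonacci term at each step:
72625: greatest Fibonacci not exceeding it is 46368, leaving 26257
26257: greatest Fibonacci not exceeding it is 17711, leaving 8546
8546: greatest Fibonacci not exceeding it is 6765, leaving 1781
1781: greatest Fibonacci not exceeding it is 1597, leaving 184
184: greatest Fibonacci not exceeding it is 144, leaving 40
40: greatest Fibonacci not exceeding it is 34, leaving 6
6: greatest Fibonacci not exceeding it is 5, leaving 1
1: greatest Fibonacci not exceeding it is 1, leaving 0

46368 + 17711 + 6765 + 1597 + 144 + 34 + 5 + 1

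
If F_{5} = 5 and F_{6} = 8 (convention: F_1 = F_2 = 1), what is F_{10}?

55

By the doubling identity F_{2k} = F_k(2F_{k+1} − F_k): F_{10} = 5·(2·8 − 5) = 5·11 = 55.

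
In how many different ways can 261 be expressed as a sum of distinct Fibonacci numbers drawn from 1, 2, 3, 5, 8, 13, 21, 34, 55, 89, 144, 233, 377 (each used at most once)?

6

Starting from the Zeckendorf form and repeatedly splitting a term F_k into F_{k−1} + F_{k−2} (when neither is already used) reaches every representation.
261 = 233+21+5+2 = 233+13+8+5+2 = 144+89+21+5+2 = … (3 more), for 6 in all.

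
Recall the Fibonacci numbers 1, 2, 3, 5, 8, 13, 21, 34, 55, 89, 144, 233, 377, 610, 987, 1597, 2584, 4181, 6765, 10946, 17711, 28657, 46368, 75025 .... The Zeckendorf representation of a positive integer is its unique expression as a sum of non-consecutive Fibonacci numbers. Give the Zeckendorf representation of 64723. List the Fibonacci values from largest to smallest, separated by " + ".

46368 + 17711 + 610 + 34

subtract 46368 from 64723: 18355 remains
subtract 17711 from 18355: 644 remains
subtract 610 from 644: 34 remains
subtract 34 from 34: 0 remains
So 64723 = 46368 + 17711 + 610 + 34, with no two terms consecutive in the sequence.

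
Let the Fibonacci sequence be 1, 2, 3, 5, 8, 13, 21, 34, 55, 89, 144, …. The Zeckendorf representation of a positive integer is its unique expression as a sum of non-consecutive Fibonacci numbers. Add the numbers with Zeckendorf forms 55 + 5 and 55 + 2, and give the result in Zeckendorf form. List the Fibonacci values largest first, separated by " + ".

The two numbers are 60 and 57, so their sum is 117.
Greedily peel off the largest Fibonacci term at each step:
117: greatest Fibonacci not exceeding it is 89, leaving 28
28: greatest Fibonacci not exceeding it is 21, leaving 7
7: greatest Fibonacci not exceeding it is 5, leaving 2
2: greatest Fibonacci not exceeding it is 2, leaving 0

89 + 21 + 5 + 2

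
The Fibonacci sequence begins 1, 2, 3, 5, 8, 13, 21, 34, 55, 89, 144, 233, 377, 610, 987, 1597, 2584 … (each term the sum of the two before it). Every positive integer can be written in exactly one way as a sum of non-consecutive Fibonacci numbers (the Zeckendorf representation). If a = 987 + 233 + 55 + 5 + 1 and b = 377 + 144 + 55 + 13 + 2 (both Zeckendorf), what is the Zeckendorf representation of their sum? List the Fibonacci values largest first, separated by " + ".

The two numbers are 1281 and 591, so their sum is 1872.
1597 ≤ 1872 < 2584, so take 1597; remainder 275
233 ≤ 275 < 377, so take 233; remainder 42
34 ≤ 42 < 55, so take 34; remainder 8
8 ≤ 8 < 13, so take 8; remainder 0

1597 + 233 + 34 + 8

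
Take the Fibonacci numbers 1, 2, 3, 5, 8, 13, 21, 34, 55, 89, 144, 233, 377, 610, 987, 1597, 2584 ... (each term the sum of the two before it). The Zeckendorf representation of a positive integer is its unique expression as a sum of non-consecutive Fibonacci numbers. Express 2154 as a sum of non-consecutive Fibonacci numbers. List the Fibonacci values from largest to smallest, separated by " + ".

take 1597 (≤ 2154); 2154 − 1597 = 557
take 377 (≤ 557); 557 − 377 = 180
take 144 (≤ 180); 180 − 144 = 36
take 34 (≤ 36); 36 − 34 = 2
take 2 (≤ 2); 2 − 2 = 0
So 2154 = 1597 + 377 + 144 + 34 + 2, with no two terms consecutive in the sequence.

1597 + 377 + 144 + 34 + 2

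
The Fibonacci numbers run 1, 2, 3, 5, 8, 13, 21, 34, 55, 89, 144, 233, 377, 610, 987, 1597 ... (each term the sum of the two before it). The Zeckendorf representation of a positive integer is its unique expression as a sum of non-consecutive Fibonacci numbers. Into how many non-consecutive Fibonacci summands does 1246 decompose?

Greedily peel off the largest Fibonacci term at each step:
subtract 987 from 1246: 259 remains
subtract 233 from 259: 26 remains
subtract 21 from 26: 5 remains
subtract 5 from 5: 0 remains
1246 = 987 + 233 + 21 + 5, which has 4 terms.

4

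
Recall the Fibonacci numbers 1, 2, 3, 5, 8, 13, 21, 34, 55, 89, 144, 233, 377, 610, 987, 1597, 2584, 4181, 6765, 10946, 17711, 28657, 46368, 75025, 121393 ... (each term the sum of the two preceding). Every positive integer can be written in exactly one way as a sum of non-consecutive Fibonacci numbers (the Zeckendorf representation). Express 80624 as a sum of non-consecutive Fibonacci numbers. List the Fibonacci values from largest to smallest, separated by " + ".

Repeatedly subtract the largest Fibonacci number that fits:
largest Fibonacci ≤ 80624 is 75025; 80624 − 75025 = 5599
largest Fibonacci ≤ 5599 is 4181; 5599 − 4181 = 1418
largest Fibonacci ≤ 1418 is 987; 1418 − 987 = 431
largest Fibonacci ≤ 431 is 377; 431 − 377 = 54
largest Fibonacci ≤ 54 is 34; 54 − 34 = 20
largest Fibonacci ≤ 20 is 13; 20 − 13 = 7
largest Fibonacci ≤ 7 is 5; 7 − 5 = 2
largest Fibonacci ≤ 2 is 2; 2 − 2 = 0
So 80624 = 75025 + 4181 + 987 + 377 + 34 + 13 + 5 + 2, with no two terms consecutive in the sequence.

75025 + 4181 + 987 + 377 + 34 + 13 + 5 + 2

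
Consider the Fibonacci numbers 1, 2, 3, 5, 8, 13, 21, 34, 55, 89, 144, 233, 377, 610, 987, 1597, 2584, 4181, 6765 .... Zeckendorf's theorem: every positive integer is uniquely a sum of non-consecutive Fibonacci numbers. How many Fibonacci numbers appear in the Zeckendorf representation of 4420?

4

4181 ≤ 4420 < 6765, so take 4181; remainder 239
233 ≤ 239 < 377, so take 233; remainder 6
5 ≤ 6 < 8, so take 5; remainder 1
1 ≤ 1 < 2, so take 1; remainder 0
4420 = 4181 + 233 + 5 + 1, which has 4 terms.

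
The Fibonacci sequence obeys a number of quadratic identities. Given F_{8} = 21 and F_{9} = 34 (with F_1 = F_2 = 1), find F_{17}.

By F_{2k+1} = F_k² + F_{k+1}²: F_{17} = 21² + 34² = 441 + 1156 = 1597.

1597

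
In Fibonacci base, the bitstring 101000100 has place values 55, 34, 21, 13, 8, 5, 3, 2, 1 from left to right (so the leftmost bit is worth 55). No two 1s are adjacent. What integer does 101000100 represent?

Summing the place values of the 1 bits: 55 + 21 + 3 = 79.

79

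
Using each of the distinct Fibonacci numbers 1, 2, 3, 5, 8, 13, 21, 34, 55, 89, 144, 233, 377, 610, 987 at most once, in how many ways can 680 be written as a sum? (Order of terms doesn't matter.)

12

680 = 610+55+13+2 = 610+55+8+5+2 = 610+34+21+13+2 = … (9 more), for 12 in all.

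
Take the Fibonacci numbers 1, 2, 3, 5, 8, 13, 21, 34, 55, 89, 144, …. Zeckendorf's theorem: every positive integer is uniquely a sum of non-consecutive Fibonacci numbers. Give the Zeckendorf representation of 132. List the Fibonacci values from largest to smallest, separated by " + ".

Greedily peel off the largest Fibonacci term at each step:
subtract 89 from 132: 43 remains
subtract 34 from 43: 9 remains
subtract 8 from 9: 1 remains
subtract 1 from 1: 0 remains
So 132 = 89 + 34 + 8 + 1, with no two terms consecutive in the sequence.

89 + 34 + 8 + 1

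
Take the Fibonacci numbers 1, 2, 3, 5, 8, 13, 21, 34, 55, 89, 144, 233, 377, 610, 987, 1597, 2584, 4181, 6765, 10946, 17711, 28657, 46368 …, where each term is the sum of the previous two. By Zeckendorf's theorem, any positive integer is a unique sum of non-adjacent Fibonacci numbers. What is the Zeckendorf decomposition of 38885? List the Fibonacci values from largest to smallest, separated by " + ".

28657 + 6765 + 2584 + 610 + 233 + 34 + 2

38885: greatest Fibonacci not exceeding it is 28657, leaving 10228
10228: greatest Fibonacci not exceeding it is 6765, leaving 3463
3463: greatest Fibonacci not exceeding it is 2584, leaving 879
879: greatest Fibonacci not exceeding it is 610, leaving 269
269: greatest Fibonacci not exceeding it is 233, leaving 36
36: greatest Fibonacci not exceeding it is 34, leaving 2
2: greatest Fibonacci not exceeding it is 2, leaving 0
So 38885 = 28657 + 6765 + 2584 + 610 + 233 + 34 + 2, with no two terms consecutive in the sequence.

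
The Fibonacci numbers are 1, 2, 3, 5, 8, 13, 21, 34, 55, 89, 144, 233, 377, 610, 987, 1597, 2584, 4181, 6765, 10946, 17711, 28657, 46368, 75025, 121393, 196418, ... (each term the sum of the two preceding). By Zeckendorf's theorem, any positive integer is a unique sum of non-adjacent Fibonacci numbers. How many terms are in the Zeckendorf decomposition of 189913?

189913 − 121393 = 68520
68520 − 46368 = 22152
22152 − 17711 = 4441
4441 − 4181 = 260
260 − 233 = 27
27 − 21 = 6
6 − 5 = 1
1 − 1 = 0
189913 = 121393 + 46368 + 17711 + 4181 + 233 + 21 + 5 + 1, which has 8 terms.

8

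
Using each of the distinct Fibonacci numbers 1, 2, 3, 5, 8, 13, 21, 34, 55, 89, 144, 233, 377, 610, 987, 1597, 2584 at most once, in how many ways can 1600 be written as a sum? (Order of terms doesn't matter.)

14

Starting from the Zeckendorf form and repeatedly splitting a term F_k into F_{k−1} + F_{k−2} (when neither is already used) reaches every representation.
1600 = 1597+3 = 1597+2+1 = 987+610+3 = … (11 more), for 14 in all.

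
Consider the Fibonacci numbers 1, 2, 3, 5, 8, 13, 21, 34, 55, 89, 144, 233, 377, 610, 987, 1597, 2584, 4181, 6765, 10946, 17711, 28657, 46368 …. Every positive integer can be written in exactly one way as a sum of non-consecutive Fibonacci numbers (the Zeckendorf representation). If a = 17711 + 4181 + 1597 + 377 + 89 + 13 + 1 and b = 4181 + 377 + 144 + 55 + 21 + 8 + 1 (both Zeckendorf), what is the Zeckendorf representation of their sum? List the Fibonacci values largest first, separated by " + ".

28657 + 89 + 8 + 2

The two numbers are 23969 and 4787, so their sum is 28756.
Greedy algorithm:
28756: greatest Fibonacci not exceeding it is 28657, leaving 99
99: greatest Fibonacci not exceeding it is 89, leaving 10
10: greatest Fibonacci not exceeding it is 8, leaving 2
2: greatest Fibonacci not exceeding it is 2, leaving 0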